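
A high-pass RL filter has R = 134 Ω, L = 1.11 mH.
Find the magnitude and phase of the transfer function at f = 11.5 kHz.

Step 1 — Angular frequency: ω = 2π·1.15e+04 = 7.226e+04 rad/s.
Step 2 — Transfer function: H(jω) = jωL/(R + jωL).
Step 3 — Numerator jωL = j·80.2; denominator R + jωL = 134 + j80.2.
Step 4 — H = 0.2638 + j0.4407.
Step 5 — Magnitude: |H| = 0.5136 (-5.8 dB); phase: φ = 59.1°.

|H| = 0.5136 (-5.8 dB), φ = 59.1°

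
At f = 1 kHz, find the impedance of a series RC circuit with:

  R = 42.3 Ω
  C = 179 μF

Step 1 — Angular frequency: ω = 2π·f = 2π·1000 = 6283 rad/s.
Step 2 — Component impedances:
  R: Z = R = 42.3 Ω
  C: Z = 1/(jωC) = -j/(ω·C) = 0 - j0.8891 Ω
Step 3 — Series combination: Z_total = R + C = 42.3 - j0.8891 Ω = 42.31∠-1.2° Ω.

Z = 42.3 - j0.8891 Ω = 42.31∠-1.2° Ω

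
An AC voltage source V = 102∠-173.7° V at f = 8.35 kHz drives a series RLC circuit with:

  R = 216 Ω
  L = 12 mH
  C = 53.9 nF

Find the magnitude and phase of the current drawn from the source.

Step 1 — Angular frequency: ω = 2π·f = 2π·8350 = 5.246e+04 rad/s.
Step 2 — Component impedances:
  R: Z = R = 216 Ω
  L: Z = jωL = j·5.246e+04·0.012 = 0 + j629.6 Ω
  C: Z = 1/(jωC) = -j/(ω·C) = 0 - j353.6 Ω
Step 3 — Series combination: Z_total = R + L + C = 216 + j275.9 Ω = 350.4∠51.9° Ω.
Step 4 — Source phasor: V = 102∠-173.7° V = -101.4 - j11.19 V.
Step 5 — Ohm's law: I = V / Z_total = (-101.4 - j11.19) / (216 + j275.9) = -0.2035 + j0.2081 A.
Step 6 — Convert to polar: |I| = 0.2911 A, ∠I = 134.4°.

I = 0.2911∠134.4° A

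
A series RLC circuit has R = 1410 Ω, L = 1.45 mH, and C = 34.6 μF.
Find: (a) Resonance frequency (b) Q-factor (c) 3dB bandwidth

Step 1 — Resonance condition Im(Z)=0 gives ω₀ = 1/√(LC).
Step 2 — ω₀ = 1/√(0.00145·3.46e-05) = 4465 rad/s.
Step 3 — f₀ = ω₀/(2π) = 710.6 Hz.
Step 4 — Series Q: Q = ω₀L/R = 4465·0.00145/1410 = 0.004591.
Step 5 — 3dB bandwidth: Δω = ω₀/Q = 9.724e+05 rad/s; BW = Δω/(2π) = 1.548e+05 Hz.

(a) f₀ = 710.6 Hz  (b) Q = 0.004591  (c) BW = 1.548e+05 Hz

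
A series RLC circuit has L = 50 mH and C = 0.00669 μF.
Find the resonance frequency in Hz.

Step 1 — Resonance condition Im(Z)=0 gives ω₀ = 1/√(LC).
Step 2 — ω₀ = 1/√(0.05·6.69e-09) = 5.468e+04 rad/s.
Step 3 — f₀ = ω₀/(2π) = 8702 Hz.

f₀ = 8702 Hz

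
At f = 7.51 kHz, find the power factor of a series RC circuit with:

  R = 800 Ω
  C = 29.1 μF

Step 1 — Angular frequency: ω = 2π·f = 2π·7510 = 4.719e+04 rad/s.
Step 2 — Component impedances:
  R: Z = R = 800 Ω
  C: Z = 1/(jωC) = -j/(ω·C) = 0 - j0.7283 Ω
Step 3 — Series combination: Z_total = R + C = 800 - j0.7283 Ω = 800∠-0.1° Ω.
Step 4 — Power factor: PF = cos(φ) = Re(Z)/|Z| = 800/800 = 1.
Step 5 — Type: Im(Z) = -0.7283 ⇒ leading (phase φ = -0.1°).

PF = 1 (leading, φ = -0.1°)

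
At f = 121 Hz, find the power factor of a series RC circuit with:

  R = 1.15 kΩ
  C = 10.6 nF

Step 1 — Angular frequency: ω = 2π·f = 2π·121 = 760.3 rad/s.
Step 2 — Component impedances:
  R: Z = R = 1150 Ω
  C: Z = 1/(jωC) = -j/(ω·C) = 0 - j1.241e+05 Ω
Step 3 — Series combination: Z_total = R + C = 1150 - j1.241e+05 Ω = 1.241e+05∠-89.5° Ω.
Step 4 — Power factor: PF = cos(φ) = Re(Z)/|Z| = 1150/1.241e+05 = 0.009267.
Step 5 — Type: Im(Z) = -1.241e+05 ⇒ leading (phase φ = -89.5°).

PF = 0.009267 (leading, φ = -89.5°)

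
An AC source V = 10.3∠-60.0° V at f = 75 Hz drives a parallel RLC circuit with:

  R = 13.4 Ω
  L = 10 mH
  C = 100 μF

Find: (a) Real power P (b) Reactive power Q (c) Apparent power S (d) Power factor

Step 1 — Angular frequency: ω = 2π·f = 2π·75 = 471.2 rad/s.
Step 2 — Component impedances:
  R: Z = R = 13.4 Ω
  L: Z = jωL = j·471.2·0.01 = 0 + j4.712 Ω
  C: Z = 1/(jωC) = -j/(ω·C) = 0 - j21.22 Ω
Step 3 — Parallel combination: 1/Z_total = 1/R + 1/L + 1/C; Z_total = 2.274 + j5.03 Ω = 5.52∠65.7° Ω.
Step 4 — Source phasor: V = 10.3∠-60.0° V = 5.15 - j8.92 V.
Step 5 — Current: I = V / Z = -1.088 - j1.516 A = 1.866∠-125.7° A.
Step 6 — Complex power: S = V·I* = 7.917 + j17.51 VA.
Step 7 — Real power: P = Re(S) = 7.917 W.
Step 8 — Reactive power: Q = Im(S) = 17.51 VAR.
Step 9 — Apparent power: |S| = 19.22 VA.
Step 10 — Power factor: PF = P/|S| = 0.4119 (lagging).

(a) P = 7.917 W  (b) Q = 17.51 VAR  (c) S = 19.22 VA  (d) PF = 0.4119 (lagging)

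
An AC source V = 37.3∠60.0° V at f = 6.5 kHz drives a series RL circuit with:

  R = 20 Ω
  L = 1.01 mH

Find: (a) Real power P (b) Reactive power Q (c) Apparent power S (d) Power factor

Step 1 — Angular frequency: ω = 2π·f = 2π·6500 = 4.084e+04 rad/s.
Step 2 — Component impedances:
  R: Z = R = 20 Ω
  L: Z = jωL = j·4.084e+04·0.00101 = 0 + j41.25 Ω
Step 3 — Series combination: Z_total = R + L = 20 + j41.25 Ω = 45.84∠64.1° Ω.
Step 4 — Source phasor: V = 37.3∠60.0° V = 18.65 + j32.3 V.
Step 5 — Current: I = V / Z = 0.8115 - j0.05864 A = 0.8137∠-4.1° A.
Step 6 — Complex power: S = V·I* = 13.24 + j27.31 VA.
Step 7 — Real power: P = Re(S) = 13.24 W.
Step 8 — Reactive power: Q = Im(S) = 27.31 VAR.
Step 9 — Apparent power: |S| = 30.35 VA.
Step 10 — Power factor: PF = P/|S| = 0.4363 (lagging).

(a) P = 13.24 W  (b) Q = 27.31 VAR  (c) S = 30.35 VA  (d) PF = 0.4363 (lagging)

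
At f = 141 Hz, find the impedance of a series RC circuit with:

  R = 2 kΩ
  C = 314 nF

Step 1 — Angular frequency: ω = 2π·f = 2π·141 = 885.9 rad/s.
Step 2 — Component impedances:
  R: Z = R = 2000 Ω
  C: Z = 1/(jωC) = -j/(ω·C) = 0 - j3595 Ω
Step 3 — Series combination: Z_total = R + C = 2000 - j3595 Ω = 4114∠-60.9° Ω.

Z = 2000 - j3595 Ω = 4114∠-60.9° Ω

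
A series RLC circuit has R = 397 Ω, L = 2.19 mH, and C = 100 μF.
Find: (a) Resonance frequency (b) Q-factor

Step 1 — Resonance condition Im(Z)=0 gives ω₀ = 1/√(LC).
Step 2 — ω₀ = 1/√(0.00219·0.0001) = 2137 rad/s.
Step 3 — f₀ = ω₀/(2π) = 340.1 Hz.
Step 4 — Series Q: Q = ω₀L/R = 2137·0.00219/397 = 0.01179.

(a) f₀ = 340.1 Hz  (b) Q = 0.01179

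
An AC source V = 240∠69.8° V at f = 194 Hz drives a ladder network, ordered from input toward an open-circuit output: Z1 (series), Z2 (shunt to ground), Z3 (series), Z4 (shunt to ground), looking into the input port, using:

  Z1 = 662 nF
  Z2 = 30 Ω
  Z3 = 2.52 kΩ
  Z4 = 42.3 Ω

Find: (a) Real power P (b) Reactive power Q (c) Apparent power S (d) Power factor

Step 1 — Angular frequency: ω = 2π·f = 2π·194 = 1219 rad/s.
Step 2 — Component impedances:
  Z1: Z = 1/(jωC) = -j/(ω·C) = 0 - j1239 Ω
  Z2: Z = R = 30 Ω
  Z3: Z = R = 2520 Ω
  Z4: Z = R = 42.3 Ω
Step 3 — Ladder network (open output): work backward from the far end, alternating series and parallel combinations. Z_in = 29.65 - j1239 Ω = 1240∠-88.6° Ω.
Step 4 — Source phasor: V = 240∠69.8° V = 82.87 + j225.2 V.
Step 5 — Current: I = V / Z = -0.18 + j0.07118 A = 0.1936∠158.4° A.
Step 6 — Complex power: S = V·I* = 1.112 - j46.45 VA.
Step 7 — Real power: P = Re(S) = 1.112 W.
Step 8 — Reactive power: Q = Im(S) = -46.45 VAR.
Step 9 — Apparent power: |S| = 46.47 VA.
Step 10 — Power factor: PF = P/|S| = 0.02392 (leading).

(a) P = 1.112 W  (b) Q = -46.45 VAR  (c) S = 46.47 VA  (d) PF = 0.02392 (leading)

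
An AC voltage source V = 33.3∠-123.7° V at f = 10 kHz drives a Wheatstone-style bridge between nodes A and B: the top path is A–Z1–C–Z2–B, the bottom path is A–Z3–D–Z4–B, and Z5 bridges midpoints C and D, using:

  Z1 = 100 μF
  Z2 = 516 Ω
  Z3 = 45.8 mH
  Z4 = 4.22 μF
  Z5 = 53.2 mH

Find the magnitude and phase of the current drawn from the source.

Step 1 — Angular frequency: ω = 2π·f = 2π·1e+04 = 6.283e+04 rad/s.
Step 2 — Component impedances:
  Z1: Z = 1/(jωC) = -j/(ω·C) = 0 - j0.1592 Ω
  Z2: Z = R = 516 Ω
  Z3: Z = jωL = j·6.283e+04·0.0458 = 0 + j2878 Ω
  Z4: Z = 1/(jωC) = -j/(ω·C) = 0 - j3.771 Ω
  Z5: Z = jωL = j·6.283e+04·0.0532 = 0 + j3343 Ω
Step 3 — Bridge requires nodal analysis (the Z5 bridge couples midpoints C and D, so the two paths cannot be reduced to a simple series/parallel combination). Setting node B to ground and injecting 1 A at node A, the 3-node admittance system at A, C, D solves to V_A = Z_AB = 464.1 + j155.1 Ω = 489.4∠18.5° Ω.
Step 4 — Source phasor: V = 33.3∠-123.7° V = -18.48 - j27.7 V.
Step 5 — Ohm's law: I = V / Z_total = (-18.48 - j27.7) / (464.1 + j155.1) = -0.05375 - j0.04173 A.
Step 6 — Convert to polar: |I| = 0.06805 A, ∠I = -142.2°.

I = 0.06805∠-142.2° A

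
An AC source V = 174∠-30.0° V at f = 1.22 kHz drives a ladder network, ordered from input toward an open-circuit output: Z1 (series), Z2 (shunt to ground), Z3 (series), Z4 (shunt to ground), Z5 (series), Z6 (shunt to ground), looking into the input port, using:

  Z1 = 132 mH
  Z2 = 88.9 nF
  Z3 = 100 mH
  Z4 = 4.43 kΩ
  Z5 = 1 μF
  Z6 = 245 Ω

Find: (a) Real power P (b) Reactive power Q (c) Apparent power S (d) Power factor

Step 1 — Angular frequency: ω = 2π·f = 2π·1220 = 7665 rad/s.
Step 2 — Component impedances:
  Z1: Z = jωL = j·7665·0.132 = 0 + j1012 Ω
  Z2: Z = 1/(jωC) = -j/(ω·C) = 0 - j1467 Ω
  Z3: Z = jωL = j·7665·0.1 = 0 + j766.5 Ω
  Z4: Z = R = 4430 Ω
  Z5: Z = 1/(jωC) = -j/(ω·C) = 0 - j130.5 Ω
  Z6: Z = R = 245 Ω
Step 3 — Ladder network (open output): work backward from the far end, alternating series and parallel combinations. Z_in = 699.8 + j1976 Ω = 2096∠70.5° Ω.
Step 4 — Source phasor: V = 174∠-30.0° V = 150.7 - j87 V.
Step 5 — Current: I = V / Z = -0.01512 - j0.08163 A = 0.08302∠-100.5° A.
Step 6 — Complex power: S = V·I* = 4.823 + j13.62 VA.
Step 7 — Real power: P = Re(S) = 4.823 W.
Step 8 — Reactive power: Q = Im(S) = 13.62 VAR.
Step 9 — Apparent power: |S| = 14.45 VA.
Step 10 — Power factor: PF = P/|S| = 0.3339 (lagging).

(a) P = 4.823 W  (b) Q = 13.62 VAR  (c) S = 14.45 VA  (d) PF = 0.3339 (lagging)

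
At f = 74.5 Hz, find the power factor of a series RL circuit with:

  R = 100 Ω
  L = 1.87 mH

Step 1 — Angular frequency: ω = 2π·f = 2π·74.5 = 468.1 rad/s.
Step 2 — Component impedances:
  R: Z = R = 100 Ω
  L: Z = jωL = j·468.1·0.00187 = 0 + j0.8753 Ω
Step 3 — Series combination: Z_total = R + L = 100 + j0.8753 Ω = 100∠0.5° Ω.
Step 4 — Power factor: PF = cos(φ) = Re(Z)/|Z| = 100/100 = 1.
Step 5 — Type: Im(Z) = 0.8753 ⇒ lagging (phase φ = 0.5°).

PF = 1 (lagging, φ = 0.5°)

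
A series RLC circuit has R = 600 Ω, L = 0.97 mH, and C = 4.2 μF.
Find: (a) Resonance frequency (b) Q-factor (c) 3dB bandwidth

Step 1 — Resonance condition Im(Z)=0 gives ω₀ = 1/√(LC).
Step 2 — ω₀ = 1/√(0.00097·4.2e-06) = 1.567e+04 rad/s.
Step 3 — f₀ = ω₀/(2π) = 2494 Hz.
Step 4 — Series Q: Q = ω₀L/R = 1.567e+04·0.00097/600 = 0.02533.
Step 5 — 3dB bandwidth: Δω = ω₀/Q = 6.186e+05 rad/s; BW = Δω/(2π) = 9.845e+04 Hz.

(a) f₀ = 2494 Hz  (b) Q = 0.02533  (c) BW = 9.845e+04 Hz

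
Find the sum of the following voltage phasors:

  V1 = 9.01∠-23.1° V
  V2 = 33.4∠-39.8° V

Step 1 — Convert each phasor to rectangular form:
  V1 = 9.01·(cos(-23.1°) + j·sin(-23.1°)) = 8.288 - j3.535 V
  V2 = 33.4·(cos(-39.8°) + j·sin(-39.8°)) = 25.66 - j21.38 V
Step 2 — Sum components: V_total = 33.95 - j24.91 V.
Step 3 — Convert to polar: |V_total| = 42.11 V, ∠V_total = -36.3°.

V_total = 42.11∠-36.3° V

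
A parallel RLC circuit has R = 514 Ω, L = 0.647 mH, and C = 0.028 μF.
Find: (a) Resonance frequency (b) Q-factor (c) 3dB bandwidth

Step 1 — Resonance: ω₀ = 1/√(LC) = 1/√(0.000647·2.8e-08) = 2.349e+05 rad/s.
Step 2 — f₀ = ω₀/(2π) = 3.739e+04 Hz.
Step 3 — Parallel Q: Q = R/(ω₀L) = 514/(2.349e+05·0.000647) = 3.381.
Step 4 — Bandwidth: Δω = ω₀/Q = 6.948e+04 rad/s; BW = Δω/(2π) = 1.106e+04 Hz.

(a) f₀ = 3.739e+04 Hz  (b) Q = 3.381  (c) BW = 1.106e+04 Hz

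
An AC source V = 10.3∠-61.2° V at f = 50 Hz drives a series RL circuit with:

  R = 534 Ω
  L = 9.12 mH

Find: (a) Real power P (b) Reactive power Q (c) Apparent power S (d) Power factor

Step 1 — Angular frequency: ω = 2π·f = 2π·50 = 314.2 rad/s.
Step 2 — Component impedances:
  R: Z = R = 534 Ω
  L: Z = jωL = j·314.2·0.00912 = 0 + j2.865 Ω
Step 3 — Series combination: Z_total = R + L = 534 + j2.865 Ω = 534∠0.3° Ω.
Step 4 — Source phasor: V = 10.3∠-61.2° V = 4.962 - j9.026 V.
Step 5 — Current: I = V / Z = 0.009201 - j0.01695 A = 0.01929∠-61.5° A.
Step 6 — Complex power: S = V·I* = 0.1987 + j0.001066 VA.
Step 7 — Real power: P = Re(S) = 0.1987 W.
Step 8 — Reactive power: Q = Im(S) = 0.001066 VAR.
Step 9 — Apparent power: |S| = 0.1987 VA.
Step 10 — Power factor: PF = P/|S| = 1 (lagging).

(a) P = 0.1987 W  (b) Q = 0.001066 VAR  (c) S = 0.1987 VA  (d) PF = 1 (lagging)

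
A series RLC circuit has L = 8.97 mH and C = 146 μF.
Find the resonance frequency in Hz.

Step 1 — Resonance condition Im(Z)=0 gives ω₀ = 1/√(LC).
Step 2 — ω₀ = 1/√(0.00897·0.000146) = 873.8 rad/s.
Step 3 — f₀ = ω₀/(2π) = 139.1 Hz.

f₀ = 139.1 Hz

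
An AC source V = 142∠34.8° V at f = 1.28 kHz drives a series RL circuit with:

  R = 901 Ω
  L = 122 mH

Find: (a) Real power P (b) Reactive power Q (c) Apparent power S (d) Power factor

Step 1 — Angular frequency: ω = 2π·f = 2π·1280 = 8042 rad/s.
Step 2 — Component impedances:
  R: Z = R = 901 Ω
  L: Z = jωL = j·8042·0.122 = 0 + j981.2 Ω
Step 3 — Series combination: Z_total = R + L = 901 + j981.2 Ω = 1332∠47.4° Ω.
Step 4 — Source phasor: V = 142∠34.8° V = 116.6 + j81.04 V.
Step 5 — Current: I = V / Z = 0.104 - j0.02333 A = 0.1066∠-12.6° A.
Step 6 — Complex power: S = V·I* = 10.24 + j11.15 VA.
Step 7 — Real power: P = Re(S) = 10.24 W.
Step 8 — Reactive power: Q = Im(S) = 11.15 VAR.
Step 9 — Apparent power: |S| = 15.14 VA.
Step 10 — Power factor: PF = P/|S| = 0.6764 (lagging).

(a) P = 10.24 W  (b) Q = 11.15 VAR  (c) S = 15.14 VA  (d) PF = 0.6764 (lagging)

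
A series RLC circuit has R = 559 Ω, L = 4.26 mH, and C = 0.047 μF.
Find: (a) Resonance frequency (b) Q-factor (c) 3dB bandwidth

Step 1 — Resonance: ω₀ = 1/√(LC) = 1/√(0.00426·4.7e-08) = 7.067e+04 rad/s.
Step 2 — f₀ = ω₀/(2π) = 1.125e+04 Hz.
Step 3 — Series Q: Q = ω₀L/R = 7.067e+04·0.00426/559 = 0.5386.
Step 4 — Bandwidth: Δω = ω₀/Q = 1.312e+05 rad/s; BW = Δω/(2π) = 2.088e+04 Hz.

(a) f₀ = 1.125e+04 Hz  (b) Q = 0.5386  (c) BW = 2.088e+04 Hz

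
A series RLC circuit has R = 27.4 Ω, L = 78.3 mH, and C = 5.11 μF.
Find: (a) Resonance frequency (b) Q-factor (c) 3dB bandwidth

Step 1 — Resonance condition Im(Z)=0 gives ω₀ = 1/√(LC).
Step 2 — ω₀ = 1/√(0.0783·5.11e-06) = 1581 rad/s.
Step 3 — f₀ = ω₀/(2π) = 251.6 Hz.
Step 4 — Series Q: Q = ω₀L/R = 1581·0.0783/27.4 = 4.518.
Step 5 — 3dB bandwidth: Δω = ω₀/Q = 349.9 rad/s; BW = Δω/(2π) = 55.69 Hz.

(a) f₀ = 251.6 Hz  (b) Q = 4.518  (c) BW = 55.69 Hz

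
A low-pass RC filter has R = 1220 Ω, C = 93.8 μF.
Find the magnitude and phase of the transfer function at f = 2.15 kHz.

Step 1 — Angular frequency: ω = 2π·2150 = 1.351e+04 rad/s.
Step 2 — Transfer function: H(jω) = 1/(1 + jωRC).
Step 3 — Denominator: 1 + jωRC = 1 + j·1.351e+04·1220·9.38e-05 = 1 + j1546.
Step 4 — H = 4.184e-07 - j0.0006469.
Step 5 — Magnitude: |H| = 0.0006469 (-63.8 dB); phase: φ = -90.0°.

|H| = 0.0006469 (-63.8 dB), φ = -90.0°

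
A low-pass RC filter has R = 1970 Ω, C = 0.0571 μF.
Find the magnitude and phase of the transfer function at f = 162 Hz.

Step 1 — Angular frequency: ω = 2π·162 = 1018 rad/s.
Step 2 — Transfer function: H(jω) = 1/(1 + jωRC).
Step 3 — Denominator: 1 + jωRC = 1 + j·1018·1970·5.71e-08 = 1 + j0.1145.
Step 4 — H = 0.9871 - j0.113.
Step 5 — Magnitude: |H| = 0.9935 (-0.1 dB); phase: φ = -6.5°.

|H| = 0.9935 (-0.1 dB), φ = -6.5°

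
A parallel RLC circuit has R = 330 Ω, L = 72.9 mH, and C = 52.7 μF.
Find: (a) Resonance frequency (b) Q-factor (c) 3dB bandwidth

Step 1 — Resonance: ω₀ = 1/√(LC) = 1/√(0.0729·5.27e-05) = 510.2 rad/s.
Step 2 — f₀ = ω₀/(2π) = 81.2 Hz.
Step 3 — Parallel Q: Q = R/(ω₀L) = 330/(510.2·0.0729) = 8.873.
Step 4 — Bandwidth: Δω = ω₀/Q = 57.5 rad/s; BW = Δω/(2π) = 9.152 Hz.

(a) f₀ = 81.2 Hz  (b) Q = 8.873  (c) BW = 9.152 Hz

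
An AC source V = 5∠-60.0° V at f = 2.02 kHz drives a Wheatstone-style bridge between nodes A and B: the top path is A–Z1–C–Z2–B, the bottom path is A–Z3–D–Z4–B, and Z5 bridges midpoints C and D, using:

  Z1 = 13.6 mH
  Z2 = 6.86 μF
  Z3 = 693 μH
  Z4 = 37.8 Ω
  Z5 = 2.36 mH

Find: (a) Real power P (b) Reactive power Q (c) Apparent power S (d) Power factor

Step 1 — Angular frequency: ω = 2π·f = 2π·2020 = 1.269e+04 rad/s.
Step 2 — Component impedances:
  Z1: Z = jωL = j·1.269e+04·0.0136 = 0 + j172.6 Ω
  Z2: Z = 1/(jωC) = -j/(ω·C) = 0 - j11.49 Ω
  Z3: Z = jωL = j·1.269e+04·0.000693 = 0 + j8.796 Ω
  Z4: Z = R = 37.8 Ω
  Z5: Z = jωL = j·1.269e+04·0.00236 = 0 + j29.95 Ω
Step 3 — Bridge requires nodal analysis (the Z5 bridge couples midpoints C and D, so the two paths cannot be reduced to a simple series/parallel combination). Setting node B to ground and injecting 1 A at node A, the 3-node admittance system at A, C, D solves to V_A = Z_AB = 3.902 + j18.69 Ω = 19.09∠78.2° Ω.
Step 4 — Source phasor: V = 5∠-60.0° V = 2.5 - j4.33 V.
Step 5 — Current: I = V / Z = -0.1952 - j0.1745 A = 0.2619∠-138.2° A.
Step 6 — Complex power: S = V·I* = 0.2676 + j1.282 VA.
Step 7 — Real power: P = Re(S) = 0.2676 W.
Step 8 — Reactive power: Q = Im(S) = 1.282 VAR.
Step 9 — Apparent power: |S| = 1.309 VA.
Step 10 — Power factor: PF = P/|S| = 0.2044 (lagging).

(a) P = 0.2676 W  (b) Q = 1.282 VAR  (c) S = 1.309 VA  (d) PF = 0.2044 (lagging)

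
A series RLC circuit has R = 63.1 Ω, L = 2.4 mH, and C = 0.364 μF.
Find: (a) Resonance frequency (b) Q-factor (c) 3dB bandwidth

Step 1 — Resonance: ω₀ = 1/√(LC) = 1/√(0.0024·3.64e-07) = 3.383e+04 rad/s.
Step 2 — f₀ = ω₀/(2π) = 5385 Hz.
Step 3 — Series Q: Q = ω₀L/R = 3.383e+04·0.0024/63.1 = 1.287.
Step 4 — Bandwidth: Δω = ω₀/Q = 2.629e+04 rad/s; BW = Δω/(2π) = 4184 Hz.

(a) f₀ = 5385 Hz  (b) Q = 1.287  (c) BW = 4184 Hz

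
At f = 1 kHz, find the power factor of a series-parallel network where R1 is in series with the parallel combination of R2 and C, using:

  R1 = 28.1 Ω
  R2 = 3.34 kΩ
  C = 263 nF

Step 1 — Angular frequency: ω = 2π·f = 2π·1000 = 6283 rad/s.
Step 2 — Component impedances:
  R1: Z = R = 28.1 Ω
  R2: Z = R = 3340 Ω
  C: Z = 1/(jωC) = -j/(ω·C) = 0 - j605.2 Ω
Step 3 — Parallel branch: R2 || C = 1/(1/R2 + 1/C) = 106.2 - j585.9 Ω.
Step 4 — Series with R1: Z_total = R1 + (R2 || C) = 134.3 - j585.9 Ω = 601.1∠-77.1° Ω.
Step 5 — Power factor: PF = cos(φ) = Re(Z)/|Z| = 134.3/601.1 = 0.2234.
Step 6 — Type: Im(Z) = -585.9 ⇒ leading (phase φ = -77.1°).

PF = 0.2234 (leading, φ = -77.1°)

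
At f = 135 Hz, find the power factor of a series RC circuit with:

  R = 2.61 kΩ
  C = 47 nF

Step 1 — Angular frequency: ω = 2π·f = 2π·135 = 848.2 rad/s.
Step 2 — Component impedances:
  R: Z = R = 2610 Ω
  C: Z = 1/(jωC) = -j/(ω·C) = 0 - j2.508e+04 Ω
Step 3 — Series combination: Z_total = R + C = 2610 - j2.508e+04 Ω = 2.522e+04∠-84.1° Ω.
Step 4 — Power factor: PF = cos(φ) = Re(Z)/|Z| = 2610/2.522e+04 = 0.1035.
Step 5 — Type: Im(Z) = -2.508e+04 ⇒ leading (phase φ = -84.1°).

PF = 0.1035 (leading, φ = -84.1°)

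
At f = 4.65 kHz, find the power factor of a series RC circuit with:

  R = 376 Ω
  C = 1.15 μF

Step 1 — Angular frequency: ω = 2π·f = 2π·4650 = 2.922e+04 rad/s.
Step 2 — Component impedances:
  R: Z = R = 376 Ω
  C: Z = 1/(jωC) = -j/(ω·C) = 0 - j29.76 Ω
Step 3 — Series combination: Z_total = R + C = 376 - j29.76 Ω = 377.2∠-4.5° Ω.
Step 4 — Power factor: PF = cos(φ) = Re(Z)/|Z| = 376/377.18 = 0.9969.
Step 5 — Type: Im(Z) = -29.76 ⇒ leading (phase φ = -4.5°).

PF = 0.9969 (leading, φ = -4.5°)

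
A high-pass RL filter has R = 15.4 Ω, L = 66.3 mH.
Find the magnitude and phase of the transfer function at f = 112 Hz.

Step 1 — Angular frequency: ω = 2π·112 = 703.7 rad/s.
Step 2 — Transfer function: H(jω) = jωL/(R + jωL).
Step 3 — Numerator jωL = j·46.66; denominator R + jωL = 15.4 + j46.66.
Step 4 — H = 0.9018 + j0.2976.
Step 5 — Magnitude: |H| = 0.9496 (-0.4 dB); phase: φ = 18.3°.

|H| = 0.9496 (-0.4 dB), φ = 18.3°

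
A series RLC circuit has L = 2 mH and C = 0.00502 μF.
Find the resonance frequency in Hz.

Step 1 — Resonance condition Im(Z)=0 gives ω₀ = 1/√(LC).
Step 2 — ω₀ = 1/√(0.002·5.02e-09) = 3.156e+05 rad/s.
Step 3 — f₀ = ω₀/(2π) = 5.023e+04 Hz.

f₀ = 5.023e+04 Hz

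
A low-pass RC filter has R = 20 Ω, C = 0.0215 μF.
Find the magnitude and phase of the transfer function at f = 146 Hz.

Step 1 — Angular frequency: ω = 2π·146 = 917.3 rad/s.
Step 2 — Transfer function: H(jω) = 1/(1 + jωRC).
Step 3 — Denominator: 1 + jωRC = 1 + j·917.3·20·2.15e-08 = 1 + j0.0003945.
Step 4 — H = 1 - j0.0003945.
Step 5 — Magnitude: |H| = 1 (-0.0 dB); phase: φ = -0.0°.

|H| = 1 (-0.0 dB), φ = -0.0°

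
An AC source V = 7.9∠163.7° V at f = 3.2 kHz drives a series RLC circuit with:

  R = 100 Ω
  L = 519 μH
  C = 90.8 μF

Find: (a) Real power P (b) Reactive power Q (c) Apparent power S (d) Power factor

Step 1 — Angular frequency: ω = 2π·f = 2π·3200 = 2.011e+04 rad/s.
Step 2 — Component impedances:
  R: Z = R = 100 Ω
  L: Z = jωL = j·2.011e+04·0.000519 = 0 + j10.44 Ω
  C: Z = 1/(jωC) = -j/(ω·C) = 0 - j0.5478 Ω
Step 3 — Series combination: Z_total = R + L + C = 100 + j9.887 Ω = 100.5∠5.6° Ω.
Step 4 — Source phasor: V = 7.9∠163.7° V = -7.582 + j2.217 V.
Step 5 — Current: I = V / Z = -0.07292 + j0.02938 A = 0.07862∠158.1° A.
Step 6 — Complex power: S = V·I* = 0.6181 + j0.06111 VA.
Step 7 — Real power: P = Re(S) = 0.6181 W.
Step 8 — Reactive power: Q = Im(S) = 0.06111 VAR.
Step 9 — Apparent power: |S| = 0.6211 VA.
Step 10 — Power factor: PF = P/|S| = 0.9951 (lagging).

(a) P = 0.6181 W  (b) Q = 0.06111 VAR  (c) S = 0.6211 VA  (d) PF = 0.9951 (lagging)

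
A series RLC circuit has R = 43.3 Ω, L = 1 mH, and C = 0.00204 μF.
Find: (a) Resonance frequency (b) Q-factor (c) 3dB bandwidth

Step 1 — Resonance: ω₀ = 1/√(LC) = 1/√(0.001·2.04e-09) = 7.001e+05 rad/s.
Step 2 — f₀ = ω₀/(2π) = 1.114e+05 Hz.
Step 3 — Series Q: Q = ω₀L/R = 7.001e+05·0.001/43.3 = 16.17.
Step 4 — Bandwidth: Δω = ω₀/Q = 4.33e+04 rad/s; BW = Δω/(2π) = 6891 Hz.

(a) f₀ = 1.114e+05 Hz  (b) Q = 16.17  (c) BW = 6891 Hz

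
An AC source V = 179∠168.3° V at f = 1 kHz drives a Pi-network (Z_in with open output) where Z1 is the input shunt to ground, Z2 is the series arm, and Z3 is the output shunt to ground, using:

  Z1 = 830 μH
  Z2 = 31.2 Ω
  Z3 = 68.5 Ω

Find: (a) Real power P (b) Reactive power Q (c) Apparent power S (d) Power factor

Step 1 — Angular frequency: ω = 2π·f = 2π·1000 = 6283 rad/s.
Step 2 — Component impedances:
  Z1: Z = jωL = j·6283·0.00083 = 0 + j5.215 Ω
  Z2: Z = R = 31.2 Ω
  Z3: Z = R = 68.5 Ω
Step 3 — With open output, the series arm Z2 and the output shunt Z3 appear in series to ground: Z2 + Z3 = 99.7 Ω.
Step 4 — Parallel with input shunt Z1: Z_in = Z1 || (Z2 + Z3) = 0.272 + j5.201 Ω = 5.208∠87.0° Ω.
Step 5 — Source phasor: V = 179∠168.3° V = -175.3 + j36.3 V.
Step 6 — Current: I = V / Z = 5.202 + j33.97 A = 34.37∠81.3° A.
Step 7 — Complex power: S = V·I* = 321.4 + j6144 VA.
Step 8 — Real power: P = Re(S) = 321.4 W.
Step 9 — Reactive power: Q = Im(S) = 6144 VAR.
Step 10 — Apparent power: |S| = 6152 VA.
Step 11 — Power factor: PF = P/|S| = 0.05224 (lagging).

(a) P = 321.4 W  (b) Q = 6144 VAR  (c) S = 6152 VA  (d) PF = 0.05224 (lagging)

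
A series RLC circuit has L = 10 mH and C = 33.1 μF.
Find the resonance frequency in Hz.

Step 1 — Resonance condition Im(Z)=0 gives ω₀ = 1/√(LC).
Step 2 — ω₀ = 1/√(0.01·3.31e-05) = 1738 rad/s.
Step 3 — f₀ = ω₀/(2π) = 276.6 Hz.

f₀ = 276.6 Hz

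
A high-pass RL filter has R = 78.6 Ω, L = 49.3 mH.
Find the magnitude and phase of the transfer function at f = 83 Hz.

Step 1 — Angular frequency: ω = 2π·83 = 521.5 rad/s.
Step 2 — Transfer function: H(jω) = jωL/(R + jωL).
Step 3 — Numerator jωL = j·25.71; denominator R + jωL = 78.6 + j25.71.
Step 4 — H = 0.09665 + j0.2955.
Step 5 — Magnitude: |H| = 0.3109 (-10.1 dB); phase: φ = 71.9°.

|H| = 0.3109 (-10.1 dB), φ = 71.9°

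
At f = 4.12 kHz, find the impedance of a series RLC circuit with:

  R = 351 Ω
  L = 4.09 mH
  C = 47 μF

Step 1 — Angular frequency: ω = 2π·f = 2π·4120 = 2.589e+04 rad/s.
Step 2 — Component impedances:
  R: Z = R = 351 Ω
  L: Z = jωL = j·2.589e+04·0.00409 = 0 + j105.9 Ω
  C: Z = 1/(jωC) = -j/(ω·C) = 0 - j0.8219 Ω
Step 3 — Series combination: Z_total = R + L + C = 351 + j105.1 Ω = 366.4∠16.7° Ω.

Z = 351 + j105.1 Ω = 366.4∠16.7° Ω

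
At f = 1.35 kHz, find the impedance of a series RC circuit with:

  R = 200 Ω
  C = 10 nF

Step 1 — Angular frequency: ω = 2π·f = 2π·1350 = 8482 rad/s.
Step 2 — Component impedances:
  R: Z = R = 200 Ω
  C: Z = 1/(jωC) = -j/(ω·C) = 0 - j1.179e+04 Ω
Step 3 — Series combination: Z_total = R + C = 200 - j1.179e+04 Ω = 1.179e+04∠-89.0° Ω.

Z = 200 - j1.179e+04 Ω = 1.179e+04∠-89.0° Ω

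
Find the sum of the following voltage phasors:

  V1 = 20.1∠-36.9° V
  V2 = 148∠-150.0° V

Step 1 — Convert each phasor to rectangular form:
  V1 = 20.1·(cos(-36.9°) + j·sin(-36.9°)) = 16.07 - j12.07 V
  V2 = 148·(cos(-150.0°) + j·sin(-150.0°)) = -128.2 - j74 V
Step 2 — Sum components: V_total = -112.1 - j86.07 V.
Step 3 — Convert to polar: |V_total| = 141.3 V, ∠V_total = -142.5°.

V_total = 141.3∠-142.5° V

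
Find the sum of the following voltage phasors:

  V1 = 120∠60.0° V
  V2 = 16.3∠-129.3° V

Step 1 — Convert each phasor to rectangular form:
  V1 = 120·(cos(60.0°) + j·sin(60.0°)) = 60 + j103.9 V
  V2 = 16.3·(cos(-129.3°) + j·sin(-129.3°)) = -10.32 - j12.61 V
Step 2 — Sum components: V_total = 49.68 + j91.31 V.
Step 3 — Convert to polar: |V_total| = 103.9 V, ∠V_total = 61.5°.

V_total = 103.9∠61.5° V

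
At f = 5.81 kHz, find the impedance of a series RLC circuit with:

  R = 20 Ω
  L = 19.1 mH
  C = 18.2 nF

Step 1 — Angular frequency: ω = 2π·f = 2π·5810 = 3.651e+04 rad/s.
Step 2 — Component impedances:
  R: Z = R = 20 Ω
  L: Z = jωL = j·3.651e+04·0.0191 = 0 + j697.3 Ω
  C: Z = 1/(jωC) = -j/(ω·C) = 0 - j1505 Ω
Step 3 — Series combination: Z_total = R + L + C = 20 - j807.9 Ω = 808.1∠-88.6° Ω.

Z = 20 - j807.9 Ω = 808.1∠-88.6° Ω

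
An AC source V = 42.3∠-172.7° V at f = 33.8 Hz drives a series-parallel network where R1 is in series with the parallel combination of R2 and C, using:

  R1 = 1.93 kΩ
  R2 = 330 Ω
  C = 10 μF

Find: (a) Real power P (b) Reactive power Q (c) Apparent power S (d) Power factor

Step 1 — Angular frequency: ω = 2π·f = 2π·33.8 = 212.4 rad/s.
Step 2 — Component impedances:
  R1: Z = R = 1930 Ω
  R2: Z = R = 330 Ω
  C: Z = 1/(jωC) = -j/(ω·C) = 0 - j470.9 Ω
Step 3 — Parallel branch: R2 || C = 1/(1/R2 + 1/C) = 221.3 - j155.1 Ω.
Step 4 — Series with R1: Z_total = R1 + (R2 || C) = 2151 - j155.1 Ω = 2157∠-4.1° Ω.
Step 5 — Source phasor: V = 42.3∠-172.7° V = -41.96 - j5.375 V.
Step 6 — Current: I = V / Z = -0.01922 - j0.003884 A = 0.01961∠-168.6° A.
Step 7 — Complex power: S = V·I* = 0.8274 - j0.05965 VA.
Step 8 — Real power: P = Re(S) = 0.8274 W.
Step 9 — Reactive power: Q = Im(S) = -0.05965 VAR.
Step 10 — Apparent power: |S| = 0.8296 VA.
Step 11 — Power factor: PF = P/|S| = 0.9974 (leading).

(a) P = 0.8274 W  (b) Q = -0.05965 VAR  (c) S = 0.8296 VA  (d) PF = 0.9974 (leading)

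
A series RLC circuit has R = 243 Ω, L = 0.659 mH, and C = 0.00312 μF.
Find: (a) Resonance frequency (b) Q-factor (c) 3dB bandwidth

Step 1 — Resonance condition Im(Z)=0 gives ω₀ = 1/√(LC).
Step 2 — ω₀ = 1/√(0.000659·3.12e-09) = 6.974e+05 rad/s.
Step 3 — f₀ = ω₀/(2π) = 1.11e+05 Hz.
Step 4 — Series Q: Q = ω₀L/R = 6.974e+05·0.000659/243 = 1.891.
Step 5 — 3dB bandwidth: Δω = ω₀/Q = 3.687e+05 rad/s; BW = Δω/(2π) = 5.869e+04 Hz.

(a) f₀ = 1.11e+05 Hz  (b) Q = 1.891  (c) BW = 5.869e+04 Hz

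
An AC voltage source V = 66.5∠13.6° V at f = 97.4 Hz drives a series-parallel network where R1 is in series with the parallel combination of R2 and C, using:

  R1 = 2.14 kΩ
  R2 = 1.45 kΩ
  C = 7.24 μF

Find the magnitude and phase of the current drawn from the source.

Step 1 — Angular frequency: ω = 2π·f = 2π·97.4 = 612 rad/s.
Step 2 — Component impedances:
  R1: Z = R = 2140 Ω
  R2: Z = R = 1450 Ω
  C: Z = 1/(jωC) = -j/(ω·C) = 0 - j225.7 Ω
Step 3 — Parallel branch: R2 || C = 1/(1/R2 + 1/C) = 34.3 - j220.4 Ω.
Step 4 — Series with R1: Z_total = R1 + (R2 || C) = 2174 - j220.4 Ω = 2185∠-5.8° Ω.
Step 5 — Source phasor: V = 66.5∠13.6° V = 64.64 + j15.64 V.
Step 6 — Ohm's law: I = V / Z_total = (64.64 + j15.64) / (2174 - j220.4) = 0.0287 + j0.0101 A.
Step 7 — Convert to polar: |I| = 0.03043 A, ∠I = 19.4°.

I = 0.03043∠19.4° A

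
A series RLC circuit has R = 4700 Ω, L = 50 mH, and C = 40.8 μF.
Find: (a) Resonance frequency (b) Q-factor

Step 1 — Resonance condition Im(Z)=0 gives ω₀ = 1/√(LC).
Step 2 — ω₀ = 1/√(0.05·4.08e-05) = 700.1 rad/s.
Step 3 — f₀ = ω₀/(2π) = 111.4 Hz.
Step 4 — Series Q: Q = ω₀L/R = 700.1·0.05/4700 = 0.007448.

(a) f₀ = 111.4 Hz  (b) Q = 0.007448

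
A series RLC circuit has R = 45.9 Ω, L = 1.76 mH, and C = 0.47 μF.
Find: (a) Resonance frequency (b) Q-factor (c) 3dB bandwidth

Step 1 — Resonance: ω₀ = 1/√(LC) = 1/√(0.00176·4.7e-07) = 3.477e+04 rad/s.
Step 2 — f₀ = ω₀/(2π) = 5534 Hz.
Step 3 — Series Q: Q = ω₀L/R = 3.477e+04·0.00176/45.9 = 1.333.
Step 4 — Bandwidth: Δω = ω₀/Q = 2.608e+04 rad/s; BW = Δω/(2π) = 4151 Hz.

(a) f₀ = 5534 Hz  (b) Q = 1.333  (c) BW = 4151 Hz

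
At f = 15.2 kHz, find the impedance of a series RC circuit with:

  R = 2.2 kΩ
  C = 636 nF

Step 1 — Angular frequency: ω = 2π·f = 2π·1.52e+04 = 9.55e+04 rad/s.
Step 2 — Component impedances:
  R: Z = R = 2200 Ω
  C: Z = 1/(jωC) = -j/(ω·C) = 0 - j16.46 Ω
Step 3 — Series combination: Z_total = R + C = 2200 - j16.46 Ω = 2200∠-0.4° Ω.

Z = 2200 - j16.46 Ω = 2200∠-0.4° Ω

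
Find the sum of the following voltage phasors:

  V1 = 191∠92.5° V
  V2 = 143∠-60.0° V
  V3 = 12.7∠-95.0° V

Step 1 — Convert each phasor to rectangular form:
  V1 = 191·(cos(92.5°) + j·sin(92.5°)) = -8.331 + j190.8 V
  V2 = 143·(cos(-60.0°) + j·sin(-60.0°)) = 71.5 - j123.8 V
  V3 = 12.7·(cos(-95.0°) + j·sin(-95.0°)) = -1.107 - j12.65 V
Step 2 — Sum components: V_total = 62.06 + j54.32 V.
Step 3 — Convert to polar: |V_total| = 82.48 V, ∠V_total = 41.2°.

V_total = 82.48∠41.2° V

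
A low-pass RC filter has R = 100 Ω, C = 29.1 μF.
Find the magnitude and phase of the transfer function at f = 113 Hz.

Step 1 — Angular frequency: ω = 2π·113 = 710 rad/s.
Step 2 — Transfer function: H(jω) = 1/(1 + jωRC).
Step 3 — Denominator: 1 + jωRC = 1 + j·710·100·2.91e-05 = 1 + j2.066.
Step 4 — H = 0.1898 - j0.3921.
Step 5 — Magnitude: |H| = 0.4357 (-7.2 dB); phase: φ = -64.2°.

|H| = 0.4357 (-7.2 dB), φ = -64.2°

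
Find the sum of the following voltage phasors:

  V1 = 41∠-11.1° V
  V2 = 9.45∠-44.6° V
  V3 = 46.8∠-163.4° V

Step 1 — Convert each phasor to rectangular form:
  V1 = 41·(cos(-11.1°) + j·sin(-11.1°)) = 40.23 - j7.893 V
  V2 = 9.45·(cos(-44.6°) + j·sin(-44.6°)) = 6.729 - j6.635 V
  V3 = 46.8·(cos(-163.4°) + j·sin(-163.4°)) = -44.85 - j13.37 V
Step 2 — Sum components: V_total = 2.112 - j27.9 V.
Step 3 — Convert to polar: |V_total| = 27.98 V, ∠V_total = -85.7°.

V_total = 27.98∠-85.7° V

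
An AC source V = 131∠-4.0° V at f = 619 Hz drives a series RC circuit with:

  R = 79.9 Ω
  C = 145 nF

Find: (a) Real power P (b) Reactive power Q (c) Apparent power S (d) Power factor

Step 1 — Angular frequency: ω = 2π·f = 2π·619 = 3889 rad/s.
Step 2 — Component impedances:
  R: Z = R = 79.9 Ω
  C: Z = 1/(jωC) = -j/(ω·C) = 0 - j1773 Ω
Step 3 — Series combination: Z_total = R + C = 79.9 - j1773 Ω = 1775∠-87.4° Ω.
Step 4 — Source phasor: V = 131∠-4.0° V = 130.7 - j9.138 V.
Step 5 — Current: I = V / Z = 0.008457 + j0.07332 A = 0.0738∠83.4° A.
Step 6 — Complex power: S = V·I* = 0.4352 - j9.658 VA.
Step 7 — Real power: P = Re(S) = 0.4352 W.
Step 8 — Reactive power: Q = Im(S) = -9.658 VAR.
Step 9 — Apparent power: |S| = 9.668 VA.
Step 10 — Power factor: PF = P/|S| = 0.04501 (leading).

(a) P = 0.4352 W  (b) Q = -9.658 VAR  (c) S = 9.668 VA  (d) PF = 0.04501 (leading)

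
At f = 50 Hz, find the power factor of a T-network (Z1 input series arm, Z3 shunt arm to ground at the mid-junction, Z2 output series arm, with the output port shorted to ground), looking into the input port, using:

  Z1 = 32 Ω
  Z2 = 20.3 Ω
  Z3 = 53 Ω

Step 1 — Angular frequency: ω = 2π·f = 2π·50 = 314.2 rad/s.
Step 2 — Component impedances:
  Z1: Z = R = 32 Ω
  Z2: Z = R = 20.3 Ω
  Z3: Z = R = 53 Ω
Step 3 — With the output port shorted to ground, the output series arm Z2 runs from the junction to ground; the shunt arm Z3 also runs from the junction to ground. They appear in parallel: Z3 || Z2 = 14.68 Ω.
Step 4 — Series with input arm Z1: Z_in = Z1 + (Z3 || Z2) = 46.68 Ω = 46.68∠0.0° Ω.
Step 5 — Power factor: PF = cos(φ) = Re(Z)/|Z| = 46.68/46.68 = 1.
Step 6 — Type: Im(Z) = 0 ⇒ unity (phase φ = 0.0°).

PF = 1 (unity, φ = 0.0°)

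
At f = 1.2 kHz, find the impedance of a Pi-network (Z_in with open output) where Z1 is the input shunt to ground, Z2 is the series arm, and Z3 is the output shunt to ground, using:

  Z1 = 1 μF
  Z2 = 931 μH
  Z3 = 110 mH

Step 1 — Angular frequency: ω = 2π·f = 2π·1200 = 7540 rad/s.
Step 2 — Component impedances:
  Z1: Z = 1/(jωC) = -j/(ω·C) = 0 - j132.6 Ω
  Z2: Z = jωL = j·7540·0.000931 = 0 + j7.02 Ω
  Z3: Z = jωL = j·7540·0.11 = 0 + j829.4 Ω
Step 3 — With open output, the series arm Z2 and the output shunt Z3 appear in series to ground: Z2 + Z3 = 0 + j836.4 Ω.
Step 4 — Parallel with input shunt Z1: Z_in = Z1 || (Z2 + Z3) = 0 - j157.6 Ω = 157.6∠-90.0° Ω.

Z = 0 - j157.6 Ω = 157.6∠-90.0° Ω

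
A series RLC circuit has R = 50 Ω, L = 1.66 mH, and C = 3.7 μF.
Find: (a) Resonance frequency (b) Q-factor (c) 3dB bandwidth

Step 1 — Resonance condition Im(Z)=0 gives ω₀ = 1/√(LC).
Step 2 — ω₀ = 1/√(0.00166·3.7e-06) = 1.276e+04 rad/s.
Step 3 — f₀ = ω₀/(2π) = 2031 Hz.
Step 4 — Series Q: Q = ω₀L/R = 1.276e+04·0.00166/50 = 0.4236.
Step 5 — 3dB bandwidth: Δω = ω₀/Q = 3.012e+04 rad/s; BW = Δω/(2π) = 4794 Hz.

(a) f₀ = 2031 Hz  (b) Q = 0.4236  (c) BW = 4794 Hz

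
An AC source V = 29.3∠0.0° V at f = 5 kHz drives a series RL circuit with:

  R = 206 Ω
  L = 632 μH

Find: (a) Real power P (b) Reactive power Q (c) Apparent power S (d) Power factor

Step 1 — Angular frequency: ω = 2π·f = 2π·5000 = 3.142e+04 rad/s.
Step 2 — Component impedances:
  R: Z = R = 206 Ω
  L: Z = jωL = j·3.142e+04·0.000632 = 0 + j19.85 Ω
Step 3 — Series combination: Z_total = R + L = 206 + j19.85 Ω = 207∠5.5° Ω.
Step 4 — Source phasor: V = 29.3∠0.0° V = 29.3 V.
Step 5 — Current: I = V / Z = 0.1409 - j0.01358 A = 0.1416∠-5.5° A.
Step 6 — Complex power: S = V·I* = 4.129 + j0.398 VA.
Step 7 — Real power: P = Re(S) = 4.129 W.
Step 8 — Reactive power: Q = Im(S) = 0.398 VAR.
Step 9 — Apparent power: |S| = 4.148 VA.
Step 10 — Power factor: PF = P/|S| = 0.9954 (lagging).

(a) P = 4.129 W  (b) Q = 0.398 VAR  (c) S = 4.148 VA  (d) PF = 0.9954 (lagging)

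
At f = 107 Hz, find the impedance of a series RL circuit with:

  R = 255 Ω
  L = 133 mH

Step 1 — Angular frequency: ω = 2π·f = 2π·107 = 672.3 rad/s.
Step 2 — Component impedances:
  R: Z = R = 255 Ω
  L: Z = jωL = j·672.3·0.133 = 0 + j89.42 Ω
Step 3 — Series combination: Z_total = R + L = 255 + j89.42 Ω = 270.2∠19.3° Ω.

Z = 255 + j89.42 Ω = 270.2∠19.3° Ω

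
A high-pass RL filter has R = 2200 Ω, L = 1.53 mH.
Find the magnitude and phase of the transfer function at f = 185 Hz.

Step 1 — Angular frequency: ω = 2π·185 = 1162 rad/s.
Step 2 — Transfer function: H(jω) = jωL/(R + jωL).
Step 3 — Numerator jωL = j·1.778; denominator R + jωL = 2200 + j1.778.
Step 4 — H = 6.535e-07 + j0.0008084.
Step 5 — Magnitude: |H| = 0.0008084 (-61.8 dB); phase: φ = 90.0°.

|H| = 0.0008084 (-61.8 dB), φ = 90.0°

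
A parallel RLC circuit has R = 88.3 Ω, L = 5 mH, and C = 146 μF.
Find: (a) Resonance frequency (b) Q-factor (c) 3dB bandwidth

Step 1 — Resonance: ω₀ = 1/√(LC) = 1/√(0.005·0.000146) = 1170 rad/s.
Step 2 — f₀ = ω₀/(2π) = 186.3 Hz.
Step 3 — Parallel Q: Q = R/(ω₀L) = 88.3/(1170·0.005) = 15.09.
Step 4 — Bandwidth: Δω = ω₀/Q = 77.57 rad/s; BW = Δω/(2π) = 12.35 Hz.

(a) f₀ = 186.3 Hz  (b) Q = 15.09  (c) BW = 12.35 Hz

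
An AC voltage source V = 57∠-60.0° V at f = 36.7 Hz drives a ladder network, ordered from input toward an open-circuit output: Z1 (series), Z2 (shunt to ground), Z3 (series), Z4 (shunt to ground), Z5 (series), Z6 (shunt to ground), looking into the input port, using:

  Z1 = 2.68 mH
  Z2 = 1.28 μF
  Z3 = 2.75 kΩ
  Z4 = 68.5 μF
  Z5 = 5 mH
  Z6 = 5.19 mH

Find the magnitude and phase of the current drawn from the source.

Step 1 — Angular frequency: ω = 2π·f = 2π·36.7 = 230.6 rad/s.
Step 2 — Component impedances:
  Z1: Z = jωL = j·230.6·0.00268 = 0 + j0.618 Ω
  Z2: Z = 1/(jωC) = -j/(ω·C) = 0 - j3388 Ω
  Z3: Z = R = 2750 Ω
  Z4: Z = 1/(jωC) = -j/(ω·C) = 0 - j63.31 Ω
  Z5: Z = jωL = j·230.6·0.005 = 0 + j1.153 Ω
  Z6: Z = jωL = j·230.6·0.00519 = 0 + j1.197 Ω
Step 3 — Ladder network (open output): work backward from the far end, alternating series and parallel combinations. Z_in = 1659 - j1345 Ω = 2136∠-39.0° Ω.
Step 4 — Source phasor: V = 57∠-60.0° V = 28.5 - j49.36 V.
Step 5 — Ohm's law: I = V / Z_total = (28.5 - j49.36) / (1659 - j1345) = 0.02492 - j0.009555 A.
Step 6 — Convert to polar: |I| = 0.02669 A, ∠I = -21.0°.

I = 0.02669∠-21.0° A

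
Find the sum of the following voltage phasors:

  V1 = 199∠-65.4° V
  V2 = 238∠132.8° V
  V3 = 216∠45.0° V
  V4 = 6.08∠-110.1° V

Step 1 — Convert each phasor to rectangular form:
  V1 = 199·(cos(-65.4°) + j·sin(-65.4°)) = 82.84 - j180.9 V
  V2 = 238·(cos(132.8°) + j·sin(132.8°)) = -161.7 + j174.6 V
  V3 = 216·(cos(45.0°) + j·sin(45.0°)) = 152.7 + j152.7 V
  V4 = 6.08·(cos(-110.1°) + j·sin(-110.1°)) = -2.089 - j5.71 V
Step 2 — Sum components: V_total = 71.78 + j140.7 V.
Step 3 — Convert to polar: |V_total| = 158 V, ∠V_total = 63.0°.

V_total = 158∠63.0° V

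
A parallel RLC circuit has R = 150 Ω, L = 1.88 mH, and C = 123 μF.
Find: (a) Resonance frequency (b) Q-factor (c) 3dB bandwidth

Step 1 — Resonance: ω₀ = 1/√(LC) = 1/√(0.00188·0.000123) = 2080 rad/s.
Step 2 — f₀ = ω₀/(2π) = 331 Hz.
Step 3 — Parallel Q: Q = R/(ω₀L) = 150/(2080·0.00188) = 38.37.
Step 4 — Bandwidth: Δω = ω₀/Q = 54.2 rad/s; BW = Δω/(2π) = 8.626 Hz.

(a) f₀ = 331 Hz  (b) Q = 38.37  (c) BW = 8.626 Hz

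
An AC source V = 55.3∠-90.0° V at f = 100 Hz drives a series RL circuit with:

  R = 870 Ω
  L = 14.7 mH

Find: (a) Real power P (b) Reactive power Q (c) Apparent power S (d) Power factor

Step 1 — Angular frequency: ω = 2π·f = 2π·100 = 628.3 rad/s.
Step 2 — Component impedances:
  R: Z = R = 870 Ω
  L: Z = jωL = j·628.3·0.0147 = 0 + j9.236 Ω
Step 3 — Series combination: Z_total = R + L = 870 + j9.236 Ω = 870∠0.6° Ω.
Step 4 — Source phasor: V = 55.3∠-90.0° V = 0 - j55.3 V.
Step 5 — Current: I = V / Z = -0.0006747 - j0.06356 A = 0.06356∠-90.6° A.
Step 6 — Complex power: S = V·I* = 3.515 + j0.03731 VA.
Step 7 — Real power: P = Re(S) = 3.515 W.
Step 8 — Reactive power: Q = Im(S) = 0.03731 VAR.
Step 9 — Apparent power: |S| = 3.515 VA.
Step 10 — Power factor: PF = P/|S| = 0.9999 (lagging).

(a) P = 3.515 W  (b) Q = 0.03731 VAR  (c) S = 3.515 VA  (d) PF = 0.9999 (lagging)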